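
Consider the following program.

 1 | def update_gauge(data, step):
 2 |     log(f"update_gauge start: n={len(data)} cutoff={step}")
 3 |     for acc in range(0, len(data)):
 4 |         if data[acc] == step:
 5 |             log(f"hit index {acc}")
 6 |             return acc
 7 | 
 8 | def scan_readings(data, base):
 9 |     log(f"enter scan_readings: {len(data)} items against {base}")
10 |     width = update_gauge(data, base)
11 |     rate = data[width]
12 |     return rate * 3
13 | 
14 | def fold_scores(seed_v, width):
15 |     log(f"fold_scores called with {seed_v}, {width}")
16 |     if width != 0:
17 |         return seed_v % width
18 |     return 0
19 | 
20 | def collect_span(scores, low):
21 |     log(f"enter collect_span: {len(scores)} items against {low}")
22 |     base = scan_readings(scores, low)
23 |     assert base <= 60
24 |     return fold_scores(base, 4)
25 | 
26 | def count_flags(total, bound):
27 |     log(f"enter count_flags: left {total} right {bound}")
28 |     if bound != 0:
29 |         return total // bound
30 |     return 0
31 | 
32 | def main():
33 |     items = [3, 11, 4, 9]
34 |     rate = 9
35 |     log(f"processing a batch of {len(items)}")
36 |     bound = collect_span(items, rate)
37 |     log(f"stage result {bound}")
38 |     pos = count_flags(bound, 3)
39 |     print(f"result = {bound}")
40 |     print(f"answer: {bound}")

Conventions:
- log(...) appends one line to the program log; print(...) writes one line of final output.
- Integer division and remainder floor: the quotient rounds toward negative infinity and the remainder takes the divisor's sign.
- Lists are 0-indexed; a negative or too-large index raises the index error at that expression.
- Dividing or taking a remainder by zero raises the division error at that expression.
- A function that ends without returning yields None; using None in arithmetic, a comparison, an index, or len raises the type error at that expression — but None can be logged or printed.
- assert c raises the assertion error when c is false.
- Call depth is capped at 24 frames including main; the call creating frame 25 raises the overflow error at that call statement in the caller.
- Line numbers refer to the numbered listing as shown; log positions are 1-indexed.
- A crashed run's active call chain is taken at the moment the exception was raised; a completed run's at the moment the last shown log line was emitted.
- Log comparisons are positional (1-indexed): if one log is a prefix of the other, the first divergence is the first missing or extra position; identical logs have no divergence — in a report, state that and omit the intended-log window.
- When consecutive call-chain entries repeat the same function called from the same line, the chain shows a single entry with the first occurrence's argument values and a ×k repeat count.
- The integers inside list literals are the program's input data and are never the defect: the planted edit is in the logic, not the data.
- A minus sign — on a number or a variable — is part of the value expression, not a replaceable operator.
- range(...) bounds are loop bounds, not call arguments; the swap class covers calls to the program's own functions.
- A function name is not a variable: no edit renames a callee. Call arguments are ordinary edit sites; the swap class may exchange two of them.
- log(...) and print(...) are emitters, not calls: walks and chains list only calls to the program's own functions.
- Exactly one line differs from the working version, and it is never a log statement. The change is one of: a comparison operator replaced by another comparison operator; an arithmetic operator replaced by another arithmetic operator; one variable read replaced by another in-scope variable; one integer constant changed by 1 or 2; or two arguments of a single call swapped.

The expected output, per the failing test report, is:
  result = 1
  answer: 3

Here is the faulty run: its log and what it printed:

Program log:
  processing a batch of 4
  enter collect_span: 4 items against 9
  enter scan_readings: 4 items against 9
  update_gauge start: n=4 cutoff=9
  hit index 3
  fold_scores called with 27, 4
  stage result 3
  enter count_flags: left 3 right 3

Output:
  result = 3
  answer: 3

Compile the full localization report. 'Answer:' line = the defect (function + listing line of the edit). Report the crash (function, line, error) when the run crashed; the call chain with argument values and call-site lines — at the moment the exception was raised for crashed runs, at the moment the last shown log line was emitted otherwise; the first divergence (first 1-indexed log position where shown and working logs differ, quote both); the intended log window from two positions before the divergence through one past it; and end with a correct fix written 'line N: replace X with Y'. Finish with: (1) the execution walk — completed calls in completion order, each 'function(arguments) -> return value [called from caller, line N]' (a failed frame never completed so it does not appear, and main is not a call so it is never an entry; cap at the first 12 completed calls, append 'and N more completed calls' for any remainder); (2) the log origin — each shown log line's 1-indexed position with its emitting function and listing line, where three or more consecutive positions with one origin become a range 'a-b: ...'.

Answer: the defect is in main at line 39.
The tell: No log line changed; the fault shows up purely in the output.
Call chain: main -> count_flags(3, 3) (called at line 38).
First divergence: there is none — every log position agrees.
Execution walk:
  update_gauge([3, 11, 4, 9], 9) -> 3  [called from scan_readings, line 10]
  scan_readings([3, 11, 4, 9], 9) -> 27  [called from collect_span, line 22]
  fold_scores(27, 4) -> 3  [called from collect_span, line 24]
  collect_span([3, 11, 4, 9], 9) -> 3  [called from main, line 36]
  count_flags(3, 3) -> 1  [called from main, line 38]
Log origins:
  1: emitted by main (line 35)
  2: emitted by collect_span (line 21)
  3: emitted by scan_readings (line 9)
  4: emitted by update_gauge (line 2)
  5: emitted by update_gauge (line 5)
  6: emitted by fold_scores (line 15)
  7: emitted by main (line 37)
  8: emitted by count_flags (line 27)
A correct fix: line 39: replace `bound` with `pos`.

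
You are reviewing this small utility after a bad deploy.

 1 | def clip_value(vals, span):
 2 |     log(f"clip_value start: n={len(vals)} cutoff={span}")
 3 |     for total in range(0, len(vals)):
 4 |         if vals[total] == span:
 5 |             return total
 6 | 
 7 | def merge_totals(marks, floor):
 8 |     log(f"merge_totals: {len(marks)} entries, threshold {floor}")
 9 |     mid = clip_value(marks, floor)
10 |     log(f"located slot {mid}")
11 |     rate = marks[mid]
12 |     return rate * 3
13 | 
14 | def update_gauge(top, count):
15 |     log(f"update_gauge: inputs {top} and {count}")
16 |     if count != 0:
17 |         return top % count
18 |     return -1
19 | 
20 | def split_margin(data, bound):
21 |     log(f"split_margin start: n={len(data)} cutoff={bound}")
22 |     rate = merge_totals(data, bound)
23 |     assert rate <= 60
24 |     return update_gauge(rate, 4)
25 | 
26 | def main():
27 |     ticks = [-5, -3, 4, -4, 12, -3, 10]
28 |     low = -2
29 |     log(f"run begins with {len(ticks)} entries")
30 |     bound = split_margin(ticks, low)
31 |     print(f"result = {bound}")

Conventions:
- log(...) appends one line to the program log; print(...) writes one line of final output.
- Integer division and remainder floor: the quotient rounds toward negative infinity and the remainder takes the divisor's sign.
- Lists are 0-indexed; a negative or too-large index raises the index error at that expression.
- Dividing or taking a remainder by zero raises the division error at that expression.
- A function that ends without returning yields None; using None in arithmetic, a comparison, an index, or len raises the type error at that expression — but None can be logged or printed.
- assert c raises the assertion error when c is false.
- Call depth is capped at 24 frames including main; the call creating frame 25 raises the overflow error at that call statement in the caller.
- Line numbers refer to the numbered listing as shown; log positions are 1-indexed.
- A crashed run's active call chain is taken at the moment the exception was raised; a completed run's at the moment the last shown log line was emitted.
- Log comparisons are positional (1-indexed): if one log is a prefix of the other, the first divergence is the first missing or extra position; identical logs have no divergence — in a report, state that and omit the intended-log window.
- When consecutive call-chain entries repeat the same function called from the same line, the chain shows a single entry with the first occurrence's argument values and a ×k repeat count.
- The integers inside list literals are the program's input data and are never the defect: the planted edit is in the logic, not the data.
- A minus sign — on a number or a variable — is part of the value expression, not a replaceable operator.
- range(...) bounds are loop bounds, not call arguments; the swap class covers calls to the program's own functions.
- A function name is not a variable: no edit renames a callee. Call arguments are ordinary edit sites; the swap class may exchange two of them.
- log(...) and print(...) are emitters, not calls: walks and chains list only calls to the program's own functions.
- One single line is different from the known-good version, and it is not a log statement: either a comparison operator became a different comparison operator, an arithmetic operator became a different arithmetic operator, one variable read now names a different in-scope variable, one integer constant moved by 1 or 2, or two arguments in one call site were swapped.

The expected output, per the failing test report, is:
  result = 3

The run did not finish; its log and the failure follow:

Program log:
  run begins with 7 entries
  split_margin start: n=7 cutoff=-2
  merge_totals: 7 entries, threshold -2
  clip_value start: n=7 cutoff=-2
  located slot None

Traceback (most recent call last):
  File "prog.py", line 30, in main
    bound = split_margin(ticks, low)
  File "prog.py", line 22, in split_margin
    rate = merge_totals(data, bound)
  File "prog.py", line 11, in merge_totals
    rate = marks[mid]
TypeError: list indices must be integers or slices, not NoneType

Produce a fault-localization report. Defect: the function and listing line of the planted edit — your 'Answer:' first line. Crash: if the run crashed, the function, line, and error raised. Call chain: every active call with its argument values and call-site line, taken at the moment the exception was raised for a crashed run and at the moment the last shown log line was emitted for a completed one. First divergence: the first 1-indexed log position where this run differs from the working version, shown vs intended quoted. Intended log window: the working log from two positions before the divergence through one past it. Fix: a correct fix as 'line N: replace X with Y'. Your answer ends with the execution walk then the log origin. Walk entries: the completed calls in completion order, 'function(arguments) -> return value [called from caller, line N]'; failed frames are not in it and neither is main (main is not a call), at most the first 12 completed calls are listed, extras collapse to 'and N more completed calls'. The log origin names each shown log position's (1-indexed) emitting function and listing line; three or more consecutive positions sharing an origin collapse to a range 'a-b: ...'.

Answer: the defect is in main at line 28.
Core observation: The earliest visible damage is log position 2 — 'split_margin start: n=7 cutoff=-2' rather than the intended 'split_margin start: n=7 cutoff=-3'.
Crash: merge_totals, line 11, TypeError.
Call chain: main -> split_margin([-5, -3, 4, -4, 12, -3, 10], -2) (called at line 30) -> merge_totals([-5, -3, 4, -4, 12, -3, 10], -2) (called at line 22).
First divergence: position 2 — the shown line 'split_margin start: n=7 cutoff=-2' should read 'split_margin start: n=7 cutoff=-3'.
Intended log window:
  1: run begins with 7 entries
  2: split_margin start: n=7 cutoff=-3
  3: merge_totals: 7 entries, threshold -3
Execution walk:
  clip_value([-5, -3, 4, -4, 12, -3, 10], -2) -> None  [called from merge_totals, line 9]
Origin of each log line:
  1: emitted by main (line 29)
  2: emitted by split_margin (line 21)
  3: emitted by merge_totals (line 8)
  4: emitted by clip_value (line 2)
  5: emitted by merge_totals (line 10)
A correct fix: line 28: replace `-2` with `-3`.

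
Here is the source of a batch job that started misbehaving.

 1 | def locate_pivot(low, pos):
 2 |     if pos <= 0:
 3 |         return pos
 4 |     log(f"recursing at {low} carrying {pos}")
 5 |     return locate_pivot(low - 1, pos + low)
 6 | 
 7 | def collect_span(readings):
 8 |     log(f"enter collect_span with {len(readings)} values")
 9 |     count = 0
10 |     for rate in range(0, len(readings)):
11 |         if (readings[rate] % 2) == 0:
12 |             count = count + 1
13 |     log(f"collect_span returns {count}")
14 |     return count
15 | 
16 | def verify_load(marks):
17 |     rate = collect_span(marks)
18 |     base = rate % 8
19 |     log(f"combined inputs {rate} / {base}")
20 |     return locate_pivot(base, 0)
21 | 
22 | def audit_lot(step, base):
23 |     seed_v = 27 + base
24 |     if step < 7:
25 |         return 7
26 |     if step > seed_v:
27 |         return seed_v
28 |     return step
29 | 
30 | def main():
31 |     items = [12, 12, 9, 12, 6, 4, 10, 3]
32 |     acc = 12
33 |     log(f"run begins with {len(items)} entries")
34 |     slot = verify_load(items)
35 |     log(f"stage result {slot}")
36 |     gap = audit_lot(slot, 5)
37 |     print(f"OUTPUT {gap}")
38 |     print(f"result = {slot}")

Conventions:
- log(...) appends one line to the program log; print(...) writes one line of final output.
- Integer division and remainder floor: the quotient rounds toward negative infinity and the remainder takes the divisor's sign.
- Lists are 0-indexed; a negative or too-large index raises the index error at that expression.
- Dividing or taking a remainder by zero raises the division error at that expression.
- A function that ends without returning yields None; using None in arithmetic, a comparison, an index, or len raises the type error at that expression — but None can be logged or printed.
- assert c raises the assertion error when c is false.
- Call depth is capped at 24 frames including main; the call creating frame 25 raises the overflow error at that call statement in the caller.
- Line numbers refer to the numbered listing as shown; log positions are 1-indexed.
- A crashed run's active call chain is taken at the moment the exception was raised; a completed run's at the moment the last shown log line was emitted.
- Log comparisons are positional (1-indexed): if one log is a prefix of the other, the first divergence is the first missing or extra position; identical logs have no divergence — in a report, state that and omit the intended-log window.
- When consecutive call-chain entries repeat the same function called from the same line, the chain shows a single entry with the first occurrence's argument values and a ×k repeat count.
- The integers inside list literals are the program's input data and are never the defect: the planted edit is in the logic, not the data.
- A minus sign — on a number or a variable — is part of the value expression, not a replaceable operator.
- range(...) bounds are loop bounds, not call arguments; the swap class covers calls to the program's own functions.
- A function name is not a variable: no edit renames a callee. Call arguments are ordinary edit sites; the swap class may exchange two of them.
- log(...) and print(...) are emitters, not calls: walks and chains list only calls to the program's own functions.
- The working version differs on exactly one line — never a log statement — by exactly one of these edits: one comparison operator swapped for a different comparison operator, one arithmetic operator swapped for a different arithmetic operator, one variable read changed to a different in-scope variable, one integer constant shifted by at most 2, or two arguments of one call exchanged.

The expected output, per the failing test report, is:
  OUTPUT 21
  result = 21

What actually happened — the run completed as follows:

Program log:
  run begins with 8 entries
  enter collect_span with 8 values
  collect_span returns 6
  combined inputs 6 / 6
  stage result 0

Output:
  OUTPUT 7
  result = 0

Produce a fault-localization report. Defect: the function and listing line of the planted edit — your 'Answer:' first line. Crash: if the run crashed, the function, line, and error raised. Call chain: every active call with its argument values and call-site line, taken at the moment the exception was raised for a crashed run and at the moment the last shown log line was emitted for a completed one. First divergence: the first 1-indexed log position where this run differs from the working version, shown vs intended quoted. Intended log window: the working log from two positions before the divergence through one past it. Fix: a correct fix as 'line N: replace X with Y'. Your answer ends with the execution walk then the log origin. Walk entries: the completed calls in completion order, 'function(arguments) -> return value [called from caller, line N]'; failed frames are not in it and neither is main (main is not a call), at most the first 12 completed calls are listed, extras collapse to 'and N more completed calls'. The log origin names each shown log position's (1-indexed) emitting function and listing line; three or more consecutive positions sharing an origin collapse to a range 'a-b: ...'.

Answer: the defect is in locate_pivot at line 2.
The tell: At log position 5 the runs split — shown 'stage result 0', but the working version logs 'recursing at 6 carrying 0'.
Call chain: main.
First divergence: position 5; shown 'stage result 0' vs intended 'recursing at 6 carrying 0'.
Intended log window:
  3: collect_span returns 6
  4: combined inputs 6 / 6
  5: recursing at 6 carrying 0
  6: recursing at 5 carrying 6
Execution walk:
  collect_span([12, 12, 9, 12, 6, 4, 10, 3]) -> 6  [called from verify_load, line 17]
  locate_pivot(6, 0) -> 0  [called from verify_load, line 20]
  verify_load([12, 12, 9, 12, 6, 4, 10, 3]) -> 0  [called from main, line 34]
  audit_lot(0, 5) -> 7  [called from main, line 36]
Origin of each log line:
  1: from main, line 33
  2: from collect_span, line 8
  3: from collect_span, line 13
  4: from verify_load, line 19
  5: from main, line 35
A correct fix: line 2: replace `pos` with `low`.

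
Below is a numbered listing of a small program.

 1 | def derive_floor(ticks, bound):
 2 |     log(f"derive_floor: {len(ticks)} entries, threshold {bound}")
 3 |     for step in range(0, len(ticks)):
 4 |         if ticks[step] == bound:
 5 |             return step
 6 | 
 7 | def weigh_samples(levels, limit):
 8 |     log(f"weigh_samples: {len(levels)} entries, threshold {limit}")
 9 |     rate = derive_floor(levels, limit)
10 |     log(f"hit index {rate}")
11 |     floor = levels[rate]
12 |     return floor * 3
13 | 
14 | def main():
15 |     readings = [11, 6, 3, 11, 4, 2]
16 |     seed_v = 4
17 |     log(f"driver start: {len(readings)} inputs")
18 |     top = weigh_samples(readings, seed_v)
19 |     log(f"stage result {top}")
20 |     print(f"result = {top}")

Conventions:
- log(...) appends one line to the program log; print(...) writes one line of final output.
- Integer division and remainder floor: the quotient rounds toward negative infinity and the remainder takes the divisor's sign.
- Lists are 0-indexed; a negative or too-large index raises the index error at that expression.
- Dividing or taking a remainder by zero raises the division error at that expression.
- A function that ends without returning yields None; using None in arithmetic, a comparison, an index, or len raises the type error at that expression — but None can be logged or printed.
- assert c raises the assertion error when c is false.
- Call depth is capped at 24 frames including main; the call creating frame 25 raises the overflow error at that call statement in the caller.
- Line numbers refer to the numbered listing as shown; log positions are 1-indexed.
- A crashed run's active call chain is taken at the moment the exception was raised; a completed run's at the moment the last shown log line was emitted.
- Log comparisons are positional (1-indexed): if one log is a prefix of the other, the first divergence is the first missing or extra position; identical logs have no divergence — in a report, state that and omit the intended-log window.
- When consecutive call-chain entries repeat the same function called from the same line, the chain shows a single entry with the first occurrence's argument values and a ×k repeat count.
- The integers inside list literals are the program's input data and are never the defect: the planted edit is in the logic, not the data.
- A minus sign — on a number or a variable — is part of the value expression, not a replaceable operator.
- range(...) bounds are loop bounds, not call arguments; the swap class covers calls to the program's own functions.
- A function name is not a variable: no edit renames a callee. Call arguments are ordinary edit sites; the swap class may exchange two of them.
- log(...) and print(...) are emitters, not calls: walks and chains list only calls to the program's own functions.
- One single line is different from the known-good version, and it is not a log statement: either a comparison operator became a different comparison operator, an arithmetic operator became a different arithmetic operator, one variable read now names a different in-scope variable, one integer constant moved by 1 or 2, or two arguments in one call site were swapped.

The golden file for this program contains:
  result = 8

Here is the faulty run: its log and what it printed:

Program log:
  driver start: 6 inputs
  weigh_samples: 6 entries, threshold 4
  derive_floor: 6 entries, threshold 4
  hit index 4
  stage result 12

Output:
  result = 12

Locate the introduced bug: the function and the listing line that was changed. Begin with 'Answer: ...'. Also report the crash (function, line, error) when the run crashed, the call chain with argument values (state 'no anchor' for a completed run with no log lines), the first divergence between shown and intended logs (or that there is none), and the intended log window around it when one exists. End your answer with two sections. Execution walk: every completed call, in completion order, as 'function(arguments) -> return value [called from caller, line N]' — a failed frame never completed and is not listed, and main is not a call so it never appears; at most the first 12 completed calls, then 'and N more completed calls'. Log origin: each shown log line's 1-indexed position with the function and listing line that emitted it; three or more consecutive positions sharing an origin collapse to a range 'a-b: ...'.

Answer: the defect is in weigh_samples at line 12.
Key observation: The earliest visible damage is log position 5 — 'stage result 12' rather than the intended 'stage result 8'.
Call chain: main.
First divergence: position 5; shown 'stage result 12' vs intended 'stage result 8'.
Intended log window:
  3: derive_floor: 6 entries, threshold 4
  4: hit index 4
  5: stage result 8
Execution walk:
  derive_floor([11, 6, 3, 11, 4, 2], 4) -> 4  [called from weigh_samples, line 9]
  weigh_samples([11, 6, 3, 11, 4, 2], 4) -> 12  [called from main, line 18]
Log origins:
  1: emitted by main (line 17)
  2: emitted by weigh_samples (line 8)
  3: emitted by derive_floor (line 2)
  4: emitted by weigh_samples (line 10)
  5: emitted by main (line 19)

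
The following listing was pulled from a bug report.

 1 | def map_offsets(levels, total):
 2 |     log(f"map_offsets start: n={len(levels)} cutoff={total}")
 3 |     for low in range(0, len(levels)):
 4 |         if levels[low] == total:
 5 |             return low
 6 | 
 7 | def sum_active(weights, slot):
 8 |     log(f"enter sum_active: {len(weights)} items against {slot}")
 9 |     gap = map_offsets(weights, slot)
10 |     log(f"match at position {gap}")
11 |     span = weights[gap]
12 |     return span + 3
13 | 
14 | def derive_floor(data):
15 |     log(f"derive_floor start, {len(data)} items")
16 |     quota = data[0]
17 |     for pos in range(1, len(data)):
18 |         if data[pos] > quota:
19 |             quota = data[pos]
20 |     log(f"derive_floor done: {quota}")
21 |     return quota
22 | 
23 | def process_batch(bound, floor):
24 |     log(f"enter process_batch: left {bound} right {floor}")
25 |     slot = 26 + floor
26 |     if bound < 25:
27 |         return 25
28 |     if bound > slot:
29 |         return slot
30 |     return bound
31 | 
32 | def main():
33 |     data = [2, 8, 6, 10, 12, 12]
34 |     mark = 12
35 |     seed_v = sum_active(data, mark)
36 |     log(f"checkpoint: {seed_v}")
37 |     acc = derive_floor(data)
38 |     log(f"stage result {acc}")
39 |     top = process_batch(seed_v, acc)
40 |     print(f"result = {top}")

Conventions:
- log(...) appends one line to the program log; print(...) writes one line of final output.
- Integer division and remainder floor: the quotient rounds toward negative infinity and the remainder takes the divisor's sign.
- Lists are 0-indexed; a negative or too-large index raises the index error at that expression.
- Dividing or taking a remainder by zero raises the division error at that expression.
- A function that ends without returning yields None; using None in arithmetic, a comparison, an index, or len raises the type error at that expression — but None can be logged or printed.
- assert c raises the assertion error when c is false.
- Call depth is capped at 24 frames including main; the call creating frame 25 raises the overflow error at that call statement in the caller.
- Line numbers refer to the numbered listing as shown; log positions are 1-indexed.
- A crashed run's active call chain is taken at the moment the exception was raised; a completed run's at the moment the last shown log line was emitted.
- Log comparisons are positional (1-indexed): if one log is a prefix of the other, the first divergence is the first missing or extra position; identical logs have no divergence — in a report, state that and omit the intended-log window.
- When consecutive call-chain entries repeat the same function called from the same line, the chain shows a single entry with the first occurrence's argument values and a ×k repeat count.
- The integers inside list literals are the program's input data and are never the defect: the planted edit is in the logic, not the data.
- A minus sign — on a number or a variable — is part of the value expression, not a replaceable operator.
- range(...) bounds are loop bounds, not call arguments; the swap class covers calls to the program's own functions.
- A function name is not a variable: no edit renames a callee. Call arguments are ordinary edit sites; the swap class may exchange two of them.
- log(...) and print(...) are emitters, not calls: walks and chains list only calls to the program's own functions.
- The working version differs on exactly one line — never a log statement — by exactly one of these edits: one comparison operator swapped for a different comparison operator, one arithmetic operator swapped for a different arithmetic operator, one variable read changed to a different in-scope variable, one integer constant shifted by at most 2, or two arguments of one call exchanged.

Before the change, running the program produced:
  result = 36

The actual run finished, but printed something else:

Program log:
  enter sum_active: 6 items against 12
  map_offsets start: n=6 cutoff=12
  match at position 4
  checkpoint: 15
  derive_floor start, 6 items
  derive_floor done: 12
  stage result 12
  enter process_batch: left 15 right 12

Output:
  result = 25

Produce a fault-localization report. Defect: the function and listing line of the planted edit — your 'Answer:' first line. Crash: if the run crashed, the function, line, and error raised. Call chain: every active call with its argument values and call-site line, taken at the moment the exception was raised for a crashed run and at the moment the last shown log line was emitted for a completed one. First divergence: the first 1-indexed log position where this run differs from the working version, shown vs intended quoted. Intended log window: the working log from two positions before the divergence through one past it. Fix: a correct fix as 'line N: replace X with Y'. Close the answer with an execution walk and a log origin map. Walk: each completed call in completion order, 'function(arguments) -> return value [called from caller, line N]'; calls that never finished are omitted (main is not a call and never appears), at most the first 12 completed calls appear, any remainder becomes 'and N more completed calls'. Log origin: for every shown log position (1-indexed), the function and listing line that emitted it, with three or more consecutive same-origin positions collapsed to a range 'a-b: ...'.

Answer: the defect is in sum_active at line 12.
Key fact: Everything matches until log position 4, which reads 'checkpoint: 15' in place of 'checkpoint: 36'.
Call chain: main -> process_batch(15, 12) (called at line 39).
First divergence: position 4; shown 'checkpoint: 15' vs intended 'checkpoint: 36'.
Intended log window:
  2: map_offsets start: n=6 cutoff=12
  3: match at position 4
  4: checkpoint: 36
  5: derive_floor start, 6 items
Execution walk:
  map_offsets([2, 8, 6, 10, 12, 12], 12) -> 4  [called from sum_active, line 9]
  sum_active([2, 8, 6, 10, 12, 12], 12) -> 15  [called from main, line 35]
  derive_floor([2, 8, 6, 10, 12, 12]) -> 12  [called from main, line 37]
  process_batch(15, 12) -> 25  [called from main, line 39]
Log origin:
  1: emitted by sum_active (line 8)
  2: emitted by map_offsets (line 2)
  3: emitted by sum_active (line 10)
  4: emitted by main (line 36)
  5: emitted by derive_floor (line 15)
  6: emitted by derive_floor (line 20)
  7: emitted by main (line 38)
  8: emitted by process_batch (line 24)
A correct fix: line 12: replace `+` with `*`.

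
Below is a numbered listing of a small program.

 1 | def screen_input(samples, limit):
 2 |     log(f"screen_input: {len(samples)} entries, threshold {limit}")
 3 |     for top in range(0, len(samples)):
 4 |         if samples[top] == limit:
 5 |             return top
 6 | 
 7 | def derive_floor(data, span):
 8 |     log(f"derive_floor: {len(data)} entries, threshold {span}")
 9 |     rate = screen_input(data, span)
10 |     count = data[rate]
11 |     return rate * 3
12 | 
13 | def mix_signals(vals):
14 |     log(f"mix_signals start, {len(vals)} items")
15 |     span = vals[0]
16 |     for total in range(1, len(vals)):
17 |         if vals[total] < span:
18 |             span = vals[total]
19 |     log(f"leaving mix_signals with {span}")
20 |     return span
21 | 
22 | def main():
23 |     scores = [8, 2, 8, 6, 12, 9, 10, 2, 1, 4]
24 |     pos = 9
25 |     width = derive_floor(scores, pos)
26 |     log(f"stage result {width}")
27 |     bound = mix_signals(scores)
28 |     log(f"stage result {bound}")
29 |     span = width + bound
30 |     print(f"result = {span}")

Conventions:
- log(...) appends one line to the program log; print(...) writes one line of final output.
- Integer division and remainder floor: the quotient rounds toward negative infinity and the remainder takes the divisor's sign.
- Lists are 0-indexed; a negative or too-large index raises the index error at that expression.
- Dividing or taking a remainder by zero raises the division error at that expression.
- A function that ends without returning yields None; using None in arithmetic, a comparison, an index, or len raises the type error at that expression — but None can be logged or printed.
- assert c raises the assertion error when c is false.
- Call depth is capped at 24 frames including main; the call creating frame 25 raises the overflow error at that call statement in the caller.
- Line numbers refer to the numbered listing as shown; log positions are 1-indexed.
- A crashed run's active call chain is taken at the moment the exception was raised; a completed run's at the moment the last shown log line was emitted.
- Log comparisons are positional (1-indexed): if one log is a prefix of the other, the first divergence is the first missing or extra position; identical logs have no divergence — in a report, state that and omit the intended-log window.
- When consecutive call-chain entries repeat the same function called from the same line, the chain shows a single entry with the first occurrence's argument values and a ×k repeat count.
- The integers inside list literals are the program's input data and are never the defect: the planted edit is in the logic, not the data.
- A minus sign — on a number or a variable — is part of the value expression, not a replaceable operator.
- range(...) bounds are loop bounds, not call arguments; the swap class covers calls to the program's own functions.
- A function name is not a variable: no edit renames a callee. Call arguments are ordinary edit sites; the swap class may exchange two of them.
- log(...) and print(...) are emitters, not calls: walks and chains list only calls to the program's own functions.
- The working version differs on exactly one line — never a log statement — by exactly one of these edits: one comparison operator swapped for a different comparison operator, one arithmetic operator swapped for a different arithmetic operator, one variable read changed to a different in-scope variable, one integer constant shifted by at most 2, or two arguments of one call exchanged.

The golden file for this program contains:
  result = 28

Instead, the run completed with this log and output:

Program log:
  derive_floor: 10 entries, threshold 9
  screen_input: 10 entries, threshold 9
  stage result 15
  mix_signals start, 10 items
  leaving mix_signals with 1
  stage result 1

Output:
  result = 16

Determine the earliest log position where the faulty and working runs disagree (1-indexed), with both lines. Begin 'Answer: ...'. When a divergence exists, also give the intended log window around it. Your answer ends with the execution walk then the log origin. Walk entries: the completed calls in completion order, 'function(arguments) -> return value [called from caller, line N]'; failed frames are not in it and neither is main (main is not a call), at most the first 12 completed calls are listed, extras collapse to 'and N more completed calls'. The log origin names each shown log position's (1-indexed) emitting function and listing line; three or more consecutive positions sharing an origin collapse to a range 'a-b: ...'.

Answer: position 3 — the shown line 'stage result 15' should read 'stage result 27'.
Intended log window:
  1: derive_floor: 10 entries, threshold 9
  2: screen_input: 10 entries, threshold 9
  3: stage result 27
  4: mix_signals start, 10 items
Execution walk:
  screen_input([8, 2, 8, 6, 12, 9, 10, 2, 1, 4], 9) -> 5  [called from derive_floor, line 9]
  derive_floor([8, 2, 8, 6, 12, 9, 10, 2, 1, 4], 9) -> 15  [called from main, line 25]
  mix_signals([8, 2, 8, 6, 12, 9, 10, 2, 1, 4]) -> 1  [called from main, line 27]
Origin of each log line:
  1: logged in derive_floor at line 8
  2: logged in screen_input at line 2
  3: logged in main at line 26
  4: logged in mix_signals at line 14
  5: logged in mix_signals at line 19
  6: logged in main at line 28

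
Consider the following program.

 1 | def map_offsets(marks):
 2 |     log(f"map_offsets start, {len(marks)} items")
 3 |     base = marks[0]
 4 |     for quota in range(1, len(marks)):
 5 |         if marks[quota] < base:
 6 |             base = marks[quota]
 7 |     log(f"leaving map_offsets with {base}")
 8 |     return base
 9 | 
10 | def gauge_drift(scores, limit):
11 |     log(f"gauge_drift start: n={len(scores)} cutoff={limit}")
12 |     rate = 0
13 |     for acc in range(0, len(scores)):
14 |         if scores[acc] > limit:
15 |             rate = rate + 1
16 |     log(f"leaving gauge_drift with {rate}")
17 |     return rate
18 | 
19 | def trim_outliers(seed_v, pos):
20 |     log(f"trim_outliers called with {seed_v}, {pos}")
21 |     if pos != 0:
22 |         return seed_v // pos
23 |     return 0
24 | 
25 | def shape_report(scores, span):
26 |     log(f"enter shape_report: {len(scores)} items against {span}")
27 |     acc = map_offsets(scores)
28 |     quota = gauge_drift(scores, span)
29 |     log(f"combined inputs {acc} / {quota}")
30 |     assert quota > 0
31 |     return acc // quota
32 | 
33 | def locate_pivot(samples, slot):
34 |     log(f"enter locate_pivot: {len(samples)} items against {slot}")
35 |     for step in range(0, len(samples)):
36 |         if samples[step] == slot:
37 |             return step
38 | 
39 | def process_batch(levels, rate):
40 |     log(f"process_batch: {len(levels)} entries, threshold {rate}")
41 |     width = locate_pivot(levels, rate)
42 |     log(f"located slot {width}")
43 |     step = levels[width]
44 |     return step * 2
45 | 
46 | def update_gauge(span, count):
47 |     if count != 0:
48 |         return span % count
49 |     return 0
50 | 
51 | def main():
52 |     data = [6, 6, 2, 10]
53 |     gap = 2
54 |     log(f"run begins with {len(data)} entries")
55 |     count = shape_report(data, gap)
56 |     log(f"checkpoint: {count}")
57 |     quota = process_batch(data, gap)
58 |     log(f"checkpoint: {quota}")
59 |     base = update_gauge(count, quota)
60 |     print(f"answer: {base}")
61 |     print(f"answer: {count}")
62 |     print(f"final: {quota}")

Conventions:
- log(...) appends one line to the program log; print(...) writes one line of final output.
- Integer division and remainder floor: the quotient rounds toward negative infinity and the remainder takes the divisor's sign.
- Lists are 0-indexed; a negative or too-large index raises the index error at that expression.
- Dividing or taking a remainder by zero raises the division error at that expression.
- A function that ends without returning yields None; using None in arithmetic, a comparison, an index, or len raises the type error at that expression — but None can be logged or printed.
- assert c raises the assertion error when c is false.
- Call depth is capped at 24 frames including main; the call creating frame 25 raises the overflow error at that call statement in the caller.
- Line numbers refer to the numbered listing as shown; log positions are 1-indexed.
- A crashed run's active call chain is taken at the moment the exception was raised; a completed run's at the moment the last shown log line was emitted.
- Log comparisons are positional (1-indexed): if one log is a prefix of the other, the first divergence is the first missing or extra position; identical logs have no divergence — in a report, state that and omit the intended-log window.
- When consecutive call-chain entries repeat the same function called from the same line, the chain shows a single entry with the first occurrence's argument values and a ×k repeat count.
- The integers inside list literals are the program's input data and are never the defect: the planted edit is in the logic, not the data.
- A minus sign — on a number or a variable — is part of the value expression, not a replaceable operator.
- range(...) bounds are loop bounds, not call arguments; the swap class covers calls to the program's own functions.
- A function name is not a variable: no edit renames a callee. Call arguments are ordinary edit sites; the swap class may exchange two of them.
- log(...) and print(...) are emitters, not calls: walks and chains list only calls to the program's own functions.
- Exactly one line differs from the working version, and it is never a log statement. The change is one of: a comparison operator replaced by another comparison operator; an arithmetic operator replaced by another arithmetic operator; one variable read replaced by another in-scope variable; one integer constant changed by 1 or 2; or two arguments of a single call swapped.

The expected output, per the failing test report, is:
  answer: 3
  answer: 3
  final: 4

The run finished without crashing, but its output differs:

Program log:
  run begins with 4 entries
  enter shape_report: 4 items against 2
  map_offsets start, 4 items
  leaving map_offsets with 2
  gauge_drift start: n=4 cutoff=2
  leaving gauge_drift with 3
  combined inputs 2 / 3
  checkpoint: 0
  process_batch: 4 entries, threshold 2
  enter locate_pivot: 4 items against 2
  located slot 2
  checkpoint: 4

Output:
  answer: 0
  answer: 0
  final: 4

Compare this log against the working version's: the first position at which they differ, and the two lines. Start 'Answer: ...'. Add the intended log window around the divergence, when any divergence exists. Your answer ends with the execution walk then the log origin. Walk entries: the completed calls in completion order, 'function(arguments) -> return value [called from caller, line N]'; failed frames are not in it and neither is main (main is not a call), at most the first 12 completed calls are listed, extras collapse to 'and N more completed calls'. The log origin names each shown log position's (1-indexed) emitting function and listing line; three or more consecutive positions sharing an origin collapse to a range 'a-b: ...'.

Answer: position 4; shown 'leaving map_offsets with 2' vs intended 'leaving map_offsets with 10'.
Intended log window:
  2: enter shape_report: 4 items against 2
  3: map_offsets start, 4 items
  4: leaving map_offsets with 10
  5: gauge_drift start: n=4 cutoff=2
Execution walk:
  map_offsets([6, 6, 2, 10]) -> 2  [called from shape_report, line 27]
  gauge_drift([6, 6, 2, 10], 2) -> 3  [called from shape_report, line 28]
  shape_report([6, 6, 2, 10], 2) -> 0  [called from main, line 55]
  locate_pivot([6, 6, 2, 10], 2) -> 2  [called from process_batch, line 41]
  process_batch([6, 6, 2, 10], 2) -> 4  [called from main, line 57]
  update_gauge(0, 4) -> 0  [called from main, line 59]
Log origin:
  1: logged in main at line 54
  2: logged in shape_report at line 26
  3: logged in map_offsets at line 2
  4: logged in map_offsets at line 7
  5: logged in gauge_drift at line 11
  6: logged in gauge_drift at line 16
  7: logged in shape_report at line 29
  8: logged in main at line 56
  9: logged in process_batch at line 40
  10: logged in locate_pivot at line 34
  11: logged in process_batch at line 42
  12: logged in main at line 58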